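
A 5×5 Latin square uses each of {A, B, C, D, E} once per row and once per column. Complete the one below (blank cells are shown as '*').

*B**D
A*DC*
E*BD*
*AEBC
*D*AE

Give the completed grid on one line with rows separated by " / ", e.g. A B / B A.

C B A E D / A E D C B / E C B D A / D A E B C / B D C A E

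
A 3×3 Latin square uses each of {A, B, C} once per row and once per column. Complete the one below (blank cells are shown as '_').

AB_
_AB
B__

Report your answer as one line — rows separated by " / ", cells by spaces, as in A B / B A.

Cell (r1,c3): row 1 has {A,B}; column 3 has {B} → C.
Cell (r2,c1): row 2 has {A,B}; column 1 has {A,B} → C.
Cell (r3,c2): row 3 has {B}; column 2 has {A,B} → C.
Cell (r3,c3): row 3 has {B,C}; column 3 has {B,C} → A.

A B C / C A B / B C A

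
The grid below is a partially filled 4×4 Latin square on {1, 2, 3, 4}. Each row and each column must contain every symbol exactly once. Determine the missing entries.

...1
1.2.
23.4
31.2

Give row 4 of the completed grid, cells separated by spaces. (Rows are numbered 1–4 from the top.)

3 1 4 2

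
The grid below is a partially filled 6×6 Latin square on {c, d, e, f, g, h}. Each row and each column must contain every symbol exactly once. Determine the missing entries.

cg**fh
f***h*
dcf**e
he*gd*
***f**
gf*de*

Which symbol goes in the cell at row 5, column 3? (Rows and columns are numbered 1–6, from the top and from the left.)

Cell (r1,c4): row 1 has {c,f,g,h}; column 4 has {d,f,g} → e.
Cell (r2,c2): row 2 has {f,h}; column 2 has {c,e,f,g} → d.
Cell (r2,c4): row 2 has {d,f,h}; column 4 has {d,e,f,g} → c.
Cell (r2,c6): row 2 has {c,d,f,h}; column 6 has {e,h} → g.
Cell (r3,c4): row 3 has {c,d,e,f}; column 4 has {c,d,e,f,g} → h.
Cell (r3,c5): row 3 has {c,d,e,f,h}; column 5 has {d,e,f,h} → g.
Cell (r4,c3): row 4 has {d,e,g,h}; column 3 has {f} → c.
Cell (r4,c6): row 4 has {c,d,e,g,h}; column 6 has {e,g,h} → f.
Cell (r5,c1): row 5 has {f}; column 1 has {c,d,f,g,h} → e.
Cell (r5,c2): row 5 has {e,f}; column 2 has {c,d,e,f,g} → h.
Cell (r5,c5): row 5 has {e,f,h}; column 5 has {d,e,f,g,h} → c.
Cell (r5,c6): row 5 has {c,e,f,h}; column 6 has {e,f,g,h} → d.
Cell (r6,c3): row 6 has {d,e,f,g}; column 3 has {c,f} → h.
Cell (r6,c6): row 6 has {d,e,f,g,h}; column 6 has {d,e,f,g,h} → c.
Cell (r1,c3): row 1 has {c,e,f,g,h}; column 3 has {c,f,h} → d.
Cell (r2,c3): row 2 has {c,d,f,g,h}; column 3 has {c,d,f,h} → e.
Cell (r5,c3): row 5 has {c,d,e,f,h}; column 3 has {c,d,e,f,h} → g.

g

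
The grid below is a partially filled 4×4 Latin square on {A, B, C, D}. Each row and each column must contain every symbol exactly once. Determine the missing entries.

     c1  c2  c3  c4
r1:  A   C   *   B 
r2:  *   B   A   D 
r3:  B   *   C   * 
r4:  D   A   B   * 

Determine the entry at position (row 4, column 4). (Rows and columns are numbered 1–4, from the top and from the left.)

(r1,c3) = D
(r2,c1) = C
(r3,c2) = D
(r3,c4) = A
(r4,c4) = C

C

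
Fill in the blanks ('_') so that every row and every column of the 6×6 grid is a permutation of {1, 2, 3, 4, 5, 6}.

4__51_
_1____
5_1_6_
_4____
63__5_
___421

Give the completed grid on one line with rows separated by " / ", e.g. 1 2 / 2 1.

4 6 2 5 1 3 / 2 1 3 6 4 5 / 5 2 1 3 6 4 / 1 4 5 2 3 6 / 6 3 4 1 5 2 / 3 5 6 4 2 1

Cell (r3,c2): row 3 has {1,5,6}; column 2 has {1,3,4} → 2.
Cell (r3,c4): row 3 has {1,2,5,6}; column 4 has {4,5} → 3.
Cell (r3,c6): row 3 has {1,2,3,5,6}; column 6 has {1} → 4.
Cell (r4,c5): row 4 has {4}; column 5 has {1,2,5,6} → 3.
Cell (r5,c6): row 5 has {3,5,6}; column 6 has {1,4} → 2.
Cell (r6,c1): row 6 has {1,2,4}; column 1 has {4,5,6} → 3.
Cell (r1,c2): row 1 has {1,4,5}; column 2 has {1,2,3,4} → 6.
Cell (r1,c6): row 1 has {1,4,5,6}; column 6 has {1,2,4} → 3.
Cell (r2,c1): row 2 has {1}; column 1 has {3,4,5,6} → 2.
Cell (r2,c4): row 2 has {1,2}; column 4 has {3,4,5} → 6.
Cell (r2,c5): row 2 has {1,2,6}; column 5 has {1,2,3,5,6} → 4.
Cell (r2,c6): row 2 has {1,2,4,6}; column 6 has {1,2,3,4} → 5.
Cell (r4,c1): row 4 has {3,4}; column 1 has {2,3,4,5,6} → 1.
Cell (r4,c4): row 4 has {1,3,4}; column 4 has {3,4,5,6} → 2.
Cell (r4,c6): row 4 has {1,2,3,4}; column 6 has {1,2,3,4,5} → 6.
Cell (r5,c3): row 5 has {2,3,5,6}; column 3 has {1} → 4.
Cell (r5,c4): row 5 has {2,3,4,5,6}; column 4 has {2,3,4,5,6} → 1.
Cell (r6,c2): row 6 has {1,2,3,4}; column 2 has {1,2,3,4,6} → 5.
Cell (r6,c3): row 6 has {1,2,3,4,5}; column 3 has {1,4} → 6.
Cell (r1,c3): row 1 has {1,3,4,5,6}; column 3 has {1,4,6} → 2.
Cell (r2,c3): row 2 has {1,2,4,5,6}; column 3 has {1,2,4,6} → 3.
Cell (r4,c3): row 4 has {1,2,3,4,6}; column 3 has {1,2,3,4,6} → 5.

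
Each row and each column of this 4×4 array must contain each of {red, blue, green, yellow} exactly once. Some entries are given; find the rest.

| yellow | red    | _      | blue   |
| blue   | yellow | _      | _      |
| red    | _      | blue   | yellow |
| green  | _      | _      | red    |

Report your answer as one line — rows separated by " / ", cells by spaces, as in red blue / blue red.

yellow red green blue / blue yellow red green / red green blue yellow / green blue yellow red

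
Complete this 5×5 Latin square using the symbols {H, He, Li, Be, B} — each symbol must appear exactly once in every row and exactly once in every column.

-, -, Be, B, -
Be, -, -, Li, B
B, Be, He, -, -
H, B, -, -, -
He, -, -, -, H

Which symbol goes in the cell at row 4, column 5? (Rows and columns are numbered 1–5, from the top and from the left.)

At row 1, column 1: row 1 has {Be,B}; column 1 has {H,He,Be,B}; that leaves Li.
At row 1, column 5: row 1 has {Li,Be,B}; column 5 has {H,B}; that leaves He.
At row 2, column 3: row 2 has {Li,Be,B}; column 3 has {He,Be}; that leaves H.
At row 3, column 4: row 3 has {He,Be,B}; column 4 has {Li,B}; that leaves H.
At row 3, column 5: row 3 has {H,He,Be,B}; column 5 has {H,He,B}; that leaves Li.
At row 4, column 3: row 4 has {H,B}; column 3 has {H,He,Be}; that leaves Li.
At row 4, column 5: row 4 has {H,Li,B}; column 5 has {H,He,Li,B}; that leaves Be.

Be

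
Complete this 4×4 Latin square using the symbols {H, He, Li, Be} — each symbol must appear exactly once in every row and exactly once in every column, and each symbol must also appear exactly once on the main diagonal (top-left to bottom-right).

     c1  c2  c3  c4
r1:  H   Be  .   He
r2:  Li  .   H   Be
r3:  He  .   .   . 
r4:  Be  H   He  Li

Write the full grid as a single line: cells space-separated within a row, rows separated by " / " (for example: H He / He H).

(r1,c3) = Li
(r2,c2) = He
(r3,c2) = Li
(r3,c3) = Be
(r3,c4) = H

H Be Li He / Li He H Be / He Li Be H / Be H He Li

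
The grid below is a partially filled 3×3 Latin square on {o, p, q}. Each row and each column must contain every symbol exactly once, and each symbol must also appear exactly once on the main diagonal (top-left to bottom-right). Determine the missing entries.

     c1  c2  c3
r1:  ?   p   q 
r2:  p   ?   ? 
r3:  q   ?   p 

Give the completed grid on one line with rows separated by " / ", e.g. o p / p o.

o p q / p q o / q o p

(r1,c1) = o
(r2,c2) = q
(r2,c3) = o
(r3,c2) = o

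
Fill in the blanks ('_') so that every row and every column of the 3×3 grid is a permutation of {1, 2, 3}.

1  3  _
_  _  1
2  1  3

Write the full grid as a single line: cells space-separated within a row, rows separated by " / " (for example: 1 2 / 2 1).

1 3 2 / 3 2 1 / 2 1 3

At row 1, column 3: row 1 has {1,3}; column 3 has {1,3}; that leaves 2.
At row 2, column 1: row 2 has {1}; column 1 has {1,2}; that leaves 3.
At row 2, column 2: row 2 has {1,3}; column 2 has {1,3}; that leaves 2.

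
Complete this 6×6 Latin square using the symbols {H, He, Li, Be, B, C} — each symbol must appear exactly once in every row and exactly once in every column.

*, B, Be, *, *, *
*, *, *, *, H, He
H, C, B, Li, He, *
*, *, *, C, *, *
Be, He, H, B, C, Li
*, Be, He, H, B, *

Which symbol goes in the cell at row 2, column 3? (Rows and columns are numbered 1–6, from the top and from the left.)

Cell (r1,c4): row 1 has {Be,B}; column 4 has {H,Li,B,C} → He.
Cell (r1,c5): row 1 has {He,Be,B}; column 5 has {H,He,B,C} → Li.
Cell (r2,c2): row 2 has {H,He}; column 2 has {He,Be,B,C} → Li.
Cell (r2,c3): row 2 has {H,He,Li}; column 3 has {H,He,Be,B} → C.

C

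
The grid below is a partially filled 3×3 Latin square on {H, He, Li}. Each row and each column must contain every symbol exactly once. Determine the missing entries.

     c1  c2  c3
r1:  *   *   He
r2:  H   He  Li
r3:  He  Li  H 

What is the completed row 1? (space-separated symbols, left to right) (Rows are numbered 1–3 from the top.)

Li H He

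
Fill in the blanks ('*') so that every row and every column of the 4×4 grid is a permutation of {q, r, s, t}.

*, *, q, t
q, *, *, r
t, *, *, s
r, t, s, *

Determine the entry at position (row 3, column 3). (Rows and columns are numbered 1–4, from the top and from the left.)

r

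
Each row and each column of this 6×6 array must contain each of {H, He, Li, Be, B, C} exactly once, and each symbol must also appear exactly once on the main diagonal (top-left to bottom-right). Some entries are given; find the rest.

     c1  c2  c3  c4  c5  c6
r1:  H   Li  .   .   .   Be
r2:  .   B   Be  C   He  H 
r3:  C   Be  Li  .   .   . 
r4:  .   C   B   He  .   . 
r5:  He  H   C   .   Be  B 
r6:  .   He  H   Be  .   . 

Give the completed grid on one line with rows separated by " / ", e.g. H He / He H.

H Li He B C Be / Li B Be C He H / C Be Li H B He / Be C B He H Li / He H C Li Be B / B He H Be Li C

row 1 has {H,Li,Be}; column 3 has {H,Li,Be,B,C} — only He is left for (r1,c3).
row 1 has {H,He,Li,Be}; column 4 has {He,Be,C} — only B is left for (r1,c4).
row 1 has {H,He,Li,Be,B}; column 5 has {He,Be} — only C is left for (r1,c5).
row 2 has {H,He,Be,B,C}; column 1 has {H,He,C} — only Li is left for (r2,c1).
row 3 has {Li,Be,C}; column 4 has {He,Be,B,C} — only H is left for (r3,c4).
row 3 has {H,Li,Be,C}; column 5 has {He,Be,C} — only B is left for (r3,c5).
row 3 has {H,Li,Be,B,C}; column 6 has {H,Be,B} — only He is left for (r3,c6).
row 4 has {He,B,C}; column 1 has {H,He,Li,C} — only Be is left for (r4,c1).
row 4 has {He,Be,B,C}; column 6 has {H,He,Be,B} — only Li is left for (r4,c6).
row 5 has {H,He,Be,B,C}; column 4 has {H,He,Be,B,C} — only Li is left for (r5,c4).
row 6 has {H,He,Be}; column 1 has {H,He,Li,Be,C} — only B is left for (r6,c1).
row 6 has {H,He,Be,B}; column 5 has {He,Be,B,C} — only Li is left for (r6,c5).
row 6 has {H,He,Li,Be,B}; column 6 has {H,He,Li,Be,B}; the diagonal has {H,He,Li,Be,B} — only C is left for (r6,c6).
row 4 has {He,Li,Be,B,C}; column 5 has {He,Li,Be,B,C} — only H is left for (r4,c5).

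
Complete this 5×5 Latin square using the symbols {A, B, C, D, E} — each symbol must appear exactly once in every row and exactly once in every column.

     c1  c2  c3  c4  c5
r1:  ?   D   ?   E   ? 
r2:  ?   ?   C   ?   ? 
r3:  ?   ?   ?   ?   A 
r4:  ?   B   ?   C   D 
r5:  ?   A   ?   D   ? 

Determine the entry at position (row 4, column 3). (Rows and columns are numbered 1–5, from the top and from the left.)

(r2,c2) = E
(r2,c5) = B
(r3,c2) = C
(r3,c4) = B
(r1,c5) = C
(r2,c4) = A
(r5,c5) = E
(r2,c1) = D
(r3,c1) = E
(r3,c3) = D
(r4,c1) = A
(r4,c3) = E

E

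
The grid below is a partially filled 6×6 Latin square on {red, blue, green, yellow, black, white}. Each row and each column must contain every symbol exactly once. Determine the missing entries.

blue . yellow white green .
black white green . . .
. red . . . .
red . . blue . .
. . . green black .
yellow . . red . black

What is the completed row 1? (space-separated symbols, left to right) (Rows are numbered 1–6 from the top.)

blue black yellow white green red

(r1,c2) = black
(r1,c6) = red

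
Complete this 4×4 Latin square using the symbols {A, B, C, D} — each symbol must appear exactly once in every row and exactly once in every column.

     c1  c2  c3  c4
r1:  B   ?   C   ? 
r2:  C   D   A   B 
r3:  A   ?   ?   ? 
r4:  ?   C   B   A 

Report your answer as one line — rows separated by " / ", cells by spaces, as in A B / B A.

B A C D / C D A B / A B D C / D C B A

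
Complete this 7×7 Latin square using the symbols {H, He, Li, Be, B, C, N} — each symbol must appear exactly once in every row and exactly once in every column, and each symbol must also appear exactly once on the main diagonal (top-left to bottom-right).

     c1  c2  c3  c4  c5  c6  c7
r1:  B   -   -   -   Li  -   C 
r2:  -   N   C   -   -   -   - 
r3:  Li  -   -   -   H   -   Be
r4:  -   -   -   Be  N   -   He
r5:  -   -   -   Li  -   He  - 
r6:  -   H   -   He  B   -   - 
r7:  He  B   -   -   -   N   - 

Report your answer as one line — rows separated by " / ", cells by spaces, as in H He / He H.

B He N H Li Be C / Be N C B He H Li / Li C He N H B Be / H Li B Be N C He / N Be H Li C He B / C H Be He B Li N / He B Li C Be N H

(r3,c3) = He
(r5,c5) = C
(r6,c6) = Li
(r6,c7) = N
(r7,c5) = Be
(r7,c7) = H
(r2,c5) = He
(r3,c2) = C
(r3,c6) = B
(r4,c2) = Li
(r5,c2) = Be
(r5,c7) = B
(r6,c3) = Be
(r7,c3) = Li
(r7,c4) = C
(r1,c2) = He
(r2,c7) = Li
(r3,c4) = N
(r6,c1) = C
(r1,c4) = H
(r1,c6) = Be
(r2,c4) = B
(r2,c6) = H
(r4,c1) = H
(r4,c3) = B
(r4,c6) = C
(r5,c1) = N
(r5,c3) = H
(r1,c3) = N
(r2,c1) = Be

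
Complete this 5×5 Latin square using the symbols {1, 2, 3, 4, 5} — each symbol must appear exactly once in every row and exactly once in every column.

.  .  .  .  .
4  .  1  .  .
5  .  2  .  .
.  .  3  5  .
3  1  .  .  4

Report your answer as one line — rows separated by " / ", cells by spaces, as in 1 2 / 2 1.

(r5,c3) = 5
(r5,c4) = 2
(r1,c3) = 4
(r2,c4) = 3
(r1,c4) = 1
(r3,c4) = 4
(r1,c1) = 2
(r3,c2) = 3
(r3,c5) = 1
(r4,c1) = 1
(r4,c5) = 2
(r1,c2) = 5
(r1,c5) = 3
(r2,c2) = 2
(r2,c5) = 5
(r4,c2) = 4

2 5 4 1 3 / 4 2 1 3 5 / 5 3 2 4 1 / 1 4 3 5 2 / 3 1 5 2 4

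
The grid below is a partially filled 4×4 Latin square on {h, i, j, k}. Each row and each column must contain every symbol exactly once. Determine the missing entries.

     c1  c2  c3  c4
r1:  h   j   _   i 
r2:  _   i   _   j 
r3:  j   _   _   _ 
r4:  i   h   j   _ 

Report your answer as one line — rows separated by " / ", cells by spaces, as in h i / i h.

h j k i / k i h j / j k i h / i h j k

Cell (r1,c3): row 1 has {h,i,j}; column 3 has {j} → k.
Cell (r2,c1): row 2 has {i,j}; column 1 has {h,i,j} → k.
Cell (r2,c3): row 2 has {i,j,k}; column 3 has {j,k} → h.
Cell (r3,c2): row 3 has {j}; column 2 has {h,i,j} → k.
Cell (r3,c3): row 3 has {j,k}; column 3 has {h,j,k} → i.
Cell (r3,c4): row 3 has {i,j,k}; column 4 has {i,j} → h.
Cell (r4,c4): row 4 has {h,i,j}; column 4 has {h,i,j} → k.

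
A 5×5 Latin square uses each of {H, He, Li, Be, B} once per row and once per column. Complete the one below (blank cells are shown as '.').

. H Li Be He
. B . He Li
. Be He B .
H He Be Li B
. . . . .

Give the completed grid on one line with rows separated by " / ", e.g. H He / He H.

B H Li Be He / Be B H He Li / Li Be He B H / H He Be Li B / He Li B H Be

row 1 has {H,He,Li,Be}; column 1 has {H} — only B is left for (r1,c1).
row 2 has {He,Li,B}; column 1 has {H,B} — only Be is left for (r2,c1).
row 2 has {He,Li,Be,B}; column 3 has {He,Li,Be} — only H is left for (r2,c3).
row 3 has {He,Be,B}; column 1 has {H,Be,B} — only Li is left for (r3,c1).
row 3 has {He,Li,Be,B}; column 5 has {He,Li,B} — only H is left for (r3,c5).
row 5 is empty so far; column 1 has {H,Li,Be,B} — only He is left for (r5,c1).
row 5 has {He}; column 2 has {H,He,Be,B} — only Li is left for (r5,c2).
row 5 has {He,Li}; column 3 has {H,He,Li,Be} — only B is left for (r5,c3).
row 5 has {He,Li,B}; column 4 has {He,Li,Be,B} — only H is left for (r5,c4).
row 5 has {H,He,Li,B}; column 5 has {H,He,Li,B} — only Be is left for (r5,c5).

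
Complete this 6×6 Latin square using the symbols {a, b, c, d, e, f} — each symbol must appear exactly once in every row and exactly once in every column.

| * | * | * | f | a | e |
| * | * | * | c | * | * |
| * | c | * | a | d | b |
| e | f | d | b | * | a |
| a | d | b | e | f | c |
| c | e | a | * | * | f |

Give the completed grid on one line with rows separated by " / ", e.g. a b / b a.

row 1 has {a,e,f}; column 2 has {c,d,e,f} — only b is left for (r1,c2).
row 1 has {a,b,e,f}; column 3 has {a,b,d} — only c is left for (r1,c3).
row 2 has {c}; column 2 has {b,c,d,e,f} — only a is left for (r2,c2).
row 2 has {a,c}; column 6 has {a,b,c,e,f} — only d is left for (r2,c6).
row 3 has {a,b,c,d}; column 1 has {a,c,e} — only f is left for (r3,c1).
row 3 has {a,b,c,d,f}; column 3 has {a,b,c,d} — only e is left for (r3,c3).
row 4 has {a,b,d,e,f}; column 5 has {a,d,f} — only c is left for (r4,c5).
row 6 has {a,c,e,f}; column 4 has {a,b,c,e,f} — only d is left for (r6,c4).
row 6 has {a,c,d,e,f}; column 5 has {a,c,d,f} — only b is left for (r6,c5).
row 1 has {a,b,c,e,f}; column 1 has {a,c,e,f} — only d is left for (r1,c1).
row 2 has {a,c,d}; column 1 has {a,c,d,e,f} — only b is left for (r2,c1).
row 2 has {a,b,c,d}; column 3 has {a,b,c,d,e} — only f is left for (r2,c3).
row 2 has {a,b,c,d,f}; column 5 has {a,b,c,d,f} — only e is left for (r2,c5).

d b c f a e / b a f c e d / f c e a d b / e f d b c a / a d b e f c / c e a d b f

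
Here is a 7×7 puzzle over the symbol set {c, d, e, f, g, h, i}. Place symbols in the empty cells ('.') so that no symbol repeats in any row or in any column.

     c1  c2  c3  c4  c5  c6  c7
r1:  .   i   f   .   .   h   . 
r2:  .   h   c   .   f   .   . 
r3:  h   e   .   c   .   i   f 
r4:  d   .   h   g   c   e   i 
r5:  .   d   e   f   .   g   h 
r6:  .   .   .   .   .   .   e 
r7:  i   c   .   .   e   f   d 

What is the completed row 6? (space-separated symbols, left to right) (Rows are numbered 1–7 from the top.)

f g i d h c e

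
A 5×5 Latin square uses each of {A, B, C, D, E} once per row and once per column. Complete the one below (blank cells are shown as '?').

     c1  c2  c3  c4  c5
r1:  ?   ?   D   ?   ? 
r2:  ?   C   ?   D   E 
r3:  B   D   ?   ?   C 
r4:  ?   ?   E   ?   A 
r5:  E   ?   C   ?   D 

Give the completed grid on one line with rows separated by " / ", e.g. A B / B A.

C E D A B / A C B D E / B D A E C / D B E C A / E A C B D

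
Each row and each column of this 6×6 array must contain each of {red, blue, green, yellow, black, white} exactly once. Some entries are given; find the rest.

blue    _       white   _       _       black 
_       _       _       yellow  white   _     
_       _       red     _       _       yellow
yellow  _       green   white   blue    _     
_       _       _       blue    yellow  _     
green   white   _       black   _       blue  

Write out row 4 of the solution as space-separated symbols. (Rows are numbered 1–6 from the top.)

yellow black green white blue red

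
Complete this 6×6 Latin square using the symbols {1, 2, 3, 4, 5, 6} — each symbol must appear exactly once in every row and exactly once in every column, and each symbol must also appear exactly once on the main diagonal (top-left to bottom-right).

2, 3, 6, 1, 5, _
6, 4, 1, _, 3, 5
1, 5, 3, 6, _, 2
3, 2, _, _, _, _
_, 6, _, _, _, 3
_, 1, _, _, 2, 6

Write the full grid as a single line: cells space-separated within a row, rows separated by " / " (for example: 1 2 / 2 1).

2 3 6 1 5 4 / 6 4 1 2 3 5 / 1 5 3 6 4 2 / 3 2 4 5 6 1 / 5 6 2 4 1 3 / 4 1 5 3 2 6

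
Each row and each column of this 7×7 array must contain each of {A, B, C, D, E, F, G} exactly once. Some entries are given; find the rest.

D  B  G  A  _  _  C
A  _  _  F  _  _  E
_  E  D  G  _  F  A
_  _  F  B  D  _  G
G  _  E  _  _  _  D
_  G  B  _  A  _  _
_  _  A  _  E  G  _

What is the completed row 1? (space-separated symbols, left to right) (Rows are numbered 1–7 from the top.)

D B G A F E C

Cell (r1,c5): row 1 has {A,B,C,D,G}; column 5 has {A,D,E} → F.
Cell (r1,c6): row 1 has {A,B,C,D,F,G}; column 6 has {F,G} → E.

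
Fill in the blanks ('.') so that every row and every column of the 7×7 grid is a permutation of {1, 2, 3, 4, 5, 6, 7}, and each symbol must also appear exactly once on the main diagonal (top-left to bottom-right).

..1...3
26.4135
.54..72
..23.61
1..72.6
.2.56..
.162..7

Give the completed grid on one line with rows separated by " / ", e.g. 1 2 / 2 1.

5 4 1 6 7 2 3 / 2 6 7 4 1 3 5 / 6 5 4 1 3 7 2 / 4 7 2 3 5 6 1 / 1 3 5 7 2 4 6 / 7 2 3 5 6 1 4 / 3 1 6 2 4 5 7

row 1 has {1,3}; column 1 has {1,2}; the diagonal has {2,3,4,6,7} — only 5 is left for (r1,c1).
row 1 has {1,3,5}; column 4 has {2,3,4,5,7} — only 6 is left for (r1,c4).
row 2 has {1,2,3,4,5,6}; column 3 has {1,2,4,6} — only 7 is left for (r2,c3).
row 3 has {2,4,5,7}; column 4 has {2,3,4,5,6,7} — only 1 is left for (r3,c4).
row 3 has {1,2,4,5,7}; column 5 has {1,2,6} — only 3 is left for (r3,c5).
row 6 has {2,5,6}; column 3 has {1,2,4,6,7} — only 3 is left for (r6,c3).
row 6 has {2,3,5,6}; column 6 has {3,6,7}; the diagonal has {2,3,4,5,6,7} — only 1 is left for (r6,c6).
row 6 has {1,2,3,5,6}; column 7 has {1,2,3,5,6,7} — only 4 is left for (r6,c7).
row 3 has {1,2,3,4,5,7}; column 1 has {1,2,5} — only 6 is left for (r3,c1).
row 5 has {1,2,6,7}; column 3 has {1,2,3,4,6,7} — only 5 is left for (r5,c3).
row 5 has {1,2,5,6,7}; column 6 has {1,3,6,7} — only 4 is left for (r5,c6).
row 6 has {1,2,3,4,5,6}; column 1 has {1,2,5,6} — only 7 is left for (r6,c1).
row 7 has {1,2,6,7}; column 6 has {1,3,4,6,7} — only 5 is left for (r7,c6).
row 1 has {1,3,5,6}; column 6 has {1,3,4,5,6,7} — only 2 is left for (r1,c6).
row 4 has {1,2,3,6}; column 1 has {1,2,5,6,7} — only 4 is left for (r4,c1).
row 4 has {1,2,3,4,6}; column 2 has {1,2,5,6} — only 7 is left for (r4,c2).
row 4 has {1,2,3,4,6,7}; column 5 has {1,2,3,6} — only 5 is left for (r4,c5).
row 5 has {1,2,4,5,6,7}; column 2 has {1,2,5,6,7} — only 3 is left for (r5,c2).
row 7 has {1,2,5,6,7}; column 1 has {1,2,4,5,6,7} — only 3 is left for (r7,c1).
row 7 has {1,2,3,5,6,7}; column 5 has {1,2,3,5,6} — only 4 is left for (r7,c5).
row 1 has {1,2,3,5,6}; column 2 has {1,2,3,5,6,7} — only 4 is left for (r1,c2).
row 1 has {1,2,3,4,5,6}; column 5 has {1,2,3,4,5,6} — only 7 is left for (r1,c5).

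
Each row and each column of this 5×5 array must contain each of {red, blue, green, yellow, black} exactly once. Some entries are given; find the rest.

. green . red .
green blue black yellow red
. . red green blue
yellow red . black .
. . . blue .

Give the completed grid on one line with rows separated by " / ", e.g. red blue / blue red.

blue green yellow red black / green blue black yellow red / black yellow red green blue / yellow red blue black green / red black green blue yellow

At row 3, column 1: row 3 has {red,blue,green}; column 1 has {green,yellow}; that leaves black.
At row 3, column 2: row 3 has {red,blue,green,black}; column 2 has {red,blue,green}; that leaves yellow.
At row 4, column 5: row 4 has {red,yellow,black}; column 5 has {red,blue}; that leaves green.
At row 5, column 1: row 5 has {blue}; column 1 has {green,yellow,black}; that leaves red.
At row 5, column 2: row 5 has {red,blue}; column 2 has {red,blue,green,yellow}; that leaves black.
At row 5, column 5: row 5 has {red,blue,black}; column 5 has {red,blue,green}; that leaves yellow.
At row 1, column 1: row 1 has {red,green}; column 1 has {red,green,yellow,black}; that leaves blue.
At row 1, column 3: row 1 has {red,blue,green}; column 3 has {red,black}; that leaves yellow.
At row 1, column 5: row 1 has {red,blue,green,yellow}; column 5 has {red,blue,green,yellow}; that leaves black.
At row 4, column 3: row 4 has {red,green,yellow,black}; column 3 has {red,yellow,black}; that leaves blue.
At row 5, column 3: row 5 has {red,blue,yellow,black}; column 3 has {red,blue,yellow,black}; that leaves green.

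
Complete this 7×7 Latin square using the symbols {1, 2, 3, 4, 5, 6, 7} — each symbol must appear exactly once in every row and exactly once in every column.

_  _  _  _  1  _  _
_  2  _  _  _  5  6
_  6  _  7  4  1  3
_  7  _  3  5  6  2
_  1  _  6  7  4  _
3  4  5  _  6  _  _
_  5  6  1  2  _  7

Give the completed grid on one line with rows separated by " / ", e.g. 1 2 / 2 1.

At row 1, column 2: row 1 has {1}; column 2 has {1,2,4,5,6,7}; that leaves 3.
At row 2, column 4: row 2 has {2,5,6}; column 4 has {1,3,6,7}; that leaves 4.
At row 2, column 5: row 2 has {2,4,5,6}; column 5 has {1,2,4,5,6,7}; that leaves 3.
At row 3, column 3: row 3 has {1,3,4,6,7}; column 3 has {5,6}; that leaves 2.
At row 5, column 3: row 5 has {1,4,6,7}; column 3 has {2,5,6}; that leaves 3.
At row 5, column 7: row 5 has {1,3,4,6,7}; column 7 has {2,3,6,7}; that leaves 5.
At row 6, column 4: row 6 has {3,4,5,6}; column 4 has {1,3,4,6,7}; that leaves 2.
At row 6, column 6: row 6 has {2,3,4,5,6}; column 6 has {1,4,5,6}; that leaves 7.
At row 6, column 7: row 6 has {2,3,4,5,6,7}; column 7 has {2,3,5,6,7}; that leaves 1.
At row 7, column 1: row 7 has {1,2,5,6,7}; column 1 has {3}; that leaves 4.
At row 7, column 6: row 7 has {1,2,4,5,6,7}; column 6 has {1,4,5,6,7}; that leaves 3.
At row 1, column 4: row 1 has {1,3}; column 4 has {1,2,3,4,6,7}; that leaves 5.
At row 1, column 6: row 1 has {1,3,5}; column 6 has {1,3,4,5,6,7}; that leaves 2.
At row 1, column 7: row 1 has {1,2,3,5}; column 7 has {1,2,3,5,6,7}; that leaves 4.
At row 3, column 1: row 3 has {1,2,3,4,6,7}; column 1 has {3,4}; that leaves 5.
At row 4, column 1: row 4 has {2,3,5,6,7}; column 1 has {3,4,5}; that leaves 1.
At row 4, column 3: row 4 has {1,2,3,5,6,7}; column 3 has {2,3,5,6}; that leaves 4.
At row 5, column 1: row 5 has {1,3,4,5,6,7}; column 1 has {1,3,4,5}; that leaves 2.
At row 1, column 3: row 1 has {1,2,3,4,5}; column 3 has {2,3,4,5,6}; that leaves 7.
At row 2, column 1: row 2 has {2,3,4,5,6}; column 1 has {1,2,3,4,5}; that leaves 7.
At row 2, column 3: row 2 has {2,3,4,5,6,7}; column 3 has {2,3,4,5,6,7}; that leaves 1.
At row 1, column 1: row 1 has {1,2,3,4,5,7}; column 1 has {1,2,3,4,5,7}; that leaves 6.

6 3 7 5 1 2 4 / 7 2 1 4 3 5 6 / 5 6 2 7 4 1 3 / 1 7 4 3 5 6 2 / 2 1 3 6 7 4 5 / 3 4 5 2 6 7 1 / 4 5 6 1 2 3 7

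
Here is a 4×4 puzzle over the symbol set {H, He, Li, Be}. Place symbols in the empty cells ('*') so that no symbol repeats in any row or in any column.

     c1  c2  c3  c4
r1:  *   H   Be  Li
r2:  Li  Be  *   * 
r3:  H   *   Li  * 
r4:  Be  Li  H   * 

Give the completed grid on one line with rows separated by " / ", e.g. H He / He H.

He H Be Li / Li Be He H / H He Li Be / Be Li H He

At row 1, column 1: row 1 has {H,Li,Be}; column 1 has {H,Li,Be}; that leaves He.
At row 2, column 3: row 2 has {Li,Be}; column 3 has {H,Li,Be}; that leaves He.
At row 2, column 4: row 2 has {He,Li,Be}; column 4 has {Li}; that leaves H.
At row 3, column 2: row 3 has {H,Li}; column 2 has {H,Li,Be}; that leaves He.
At row 3, column 4: row 3 has {H,He,Li}; column 4 has {H,Li}; that leaves Be.
At row 4, column 4: row 4 has {H,Li,Be}; column 4 has {H,Li,Be}; that leaves He.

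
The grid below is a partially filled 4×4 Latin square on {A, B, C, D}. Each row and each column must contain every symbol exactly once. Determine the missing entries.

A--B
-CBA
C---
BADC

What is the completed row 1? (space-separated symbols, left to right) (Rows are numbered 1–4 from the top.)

A D C B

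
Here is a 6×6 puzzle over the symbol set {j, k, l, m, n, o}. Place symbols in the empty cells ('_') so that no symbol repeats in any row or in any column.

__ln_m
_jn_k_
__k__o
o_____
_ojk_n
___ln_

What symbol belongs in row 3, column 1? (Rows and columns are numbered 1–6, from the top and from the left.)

n

row 1 has {l,m,n}; column 2 has {j,o} — only k is left for (r1,c2).
row 2 has {j,k,n}; column 6 has {m,n,o} — only l is left for (r2,c6).
row 4 has {o}; column 3 has {j,k,l,n} — only m is left for (r4,c3).
row 4 has {m,o}; column 4 has {k,l,n} — only j is left for (r4,c4).
row 4 has {j,m,o}; column 5 has {k,n} — only l is left for (r4,c5).
row 4 has {j,l,m,o}; column 6 has {l,m,n,o} — only k is left for (r4,c6).
row 5 has {j,k,n,o}; column 5 has {k,l,n} — only m is left for (r5,c5).
row 6 has {l,n}; column 2 has {j,k,o} — only m is left for (r6,c2).
row 6 has {l,m,n}; column 3 has {j,k,l,m,n} — only o is left for (r6,c3).
row 6 has {l,m,n,o}; column 6 has {k,l,m,n,o} — only j is left for (r6,c6).
row 1 has {k,l,m,n}; column 1 has {o} — only j is left for (r1,c1).
row 1 has {j,k,l,m,n}; column 5 has {k,l,m,n} — only o is left for (r1,c5).
row 2 has {j,k,l,n}; column 1 has {j,o} — only m is left for (r2,c1).
row 2 has {j,k,l,m,n}; column 4 has {j,k,l,n} — only o is left for (r2,c4).
row 3 has {k,o}; column 4 has {j,k,l,n,o} — only m is left for (r3,c4).
row 3 has {k,m,o}; column 5 has {k,l,m,n,o} — only j is left for (r3,c5).
row 4 has {j,k,l,m,o}; column 2 has {j,k,m,o} — only n is left for (r4,c2).
row 5 has {j,k,m,n,o}; column 1 has {j,m,o} — only l is left for (r5,c1).
row 6 has {j,l,m,n,o}; column 1 has {j,l,m,o} — only k is left for (r6,c1).
row 3 has {j,k,m,o}; column 1 has {j,k,l,m,o} — only n is left for (r3,c1).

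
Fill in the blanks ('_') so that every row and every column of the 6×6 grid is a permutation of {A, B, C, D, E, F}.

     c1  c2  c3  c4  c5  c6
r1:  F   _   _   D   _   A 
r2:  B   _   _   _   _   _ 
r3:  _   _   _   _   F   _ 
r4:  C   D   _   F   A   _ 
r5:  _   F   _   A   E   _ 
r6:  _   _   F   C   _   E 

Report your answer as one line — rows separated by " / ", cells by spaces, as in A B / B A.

Cell (r2,c4): row 2 has {B}; column 4 has {A,C,D,F} → E.
Cell (r3,c4): row 3 has {F}; column 4 has {A,C,D,E,F} → B.
Cell (r4,c6): row 4 has {A,C,D,F}; column 6 has {A,E} → B.
Cell (r5,c1): row 5 has {A,E,F}; column 1 has {B,C,F} → D.
Cell (r5,c6): row 5 has {A,D,E,F}; column 6 has {A,B,E} → C.
Cell (r6,c1): row 6 has {C,E,F}; column 1 has {B,C,D,F} → A.
Cell (r6,c2): row 6 has {A,C,E,F}; column 2 has {D,F} → B.
Cell (r6,c5): row 6 has {A,B,C,E,F}; column 5 has {A,E,F} → D.
Cell (r2,c5): row 2 has {B,E}; column 5 has {A,D,E,F} → C.
Cell (r3,c1): row 3 has {B,F}; column 1 has {A,B,C,D,F} → E.
Cell (r3,c6): row 3 has {B,E,F}; column 6 has {A,B,C,E} → D.
Cell (r4,c3): row 4 has {A,B,C,D,F}; column 3 has {F} → E.
Cell (r5,c3): row 5 has {A,C,D,E,F}; column 3 has {E,F} → B.
Cell (r1,c3): row 1 has {A,D,F}; column 3 has {B,E,F} → C.
Cell (r1,c5): row 1 has {A,C,D,F}; column 5 has {A,C,D,E,F} → B.
Cell (r2,c2): row 2 has {B,C,E}; column 2 has {B,D,F} → A.
Cell (r2,c3): row 2 has {A,B,C,E}; column 3 has {B,C,E,F} → D.
Cell (r2,c6): row 2 has {A,B,C,D,E}; column 6 has {A,B,C,D,E} → F.
Cell (r3,c2): row 3 has {B,D,E,F}; column 2 has {A,B,D,F} → C.
Cell (r3,c3): row 3 has {B,C,D,E,F}; column 3 has {B,C,D,E,F} → A.
Cell (r1,c2): row 1 has {A,B,C,D,F}; column 2 has {A,B,C,D,F} → E.

F E C D B A / B A D E C F / E C A B F D / C D E F A B / D F B A E C / A B F C D E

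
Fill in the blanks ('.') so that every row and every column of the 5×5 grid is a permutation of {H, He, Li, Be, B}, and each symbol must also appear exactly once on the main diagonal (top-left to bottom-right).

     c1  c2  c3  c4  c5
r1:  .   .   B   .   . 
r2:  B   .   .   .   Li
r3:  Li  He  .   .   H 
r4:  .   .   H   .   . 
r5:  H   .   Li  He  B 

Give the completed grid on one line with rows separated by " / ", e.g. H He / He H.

(r3,c3) = Be
(r3,c4) = B
(r4,c4) = Li
(r5,c2) = Be
(r1,c1) = He
(r1,c5) = Be
(r2,c2) = H
(r2,c3) = He
(r2,c4) = Be
(r4,c1) = Be
(r4,c2) = B
(r4,c5) = He
(r1,c2) = Li
(r1,c4) = H

He Li B H Be / B H He Be Li / Li He Be B H / Be B H Li He / H Be Li He B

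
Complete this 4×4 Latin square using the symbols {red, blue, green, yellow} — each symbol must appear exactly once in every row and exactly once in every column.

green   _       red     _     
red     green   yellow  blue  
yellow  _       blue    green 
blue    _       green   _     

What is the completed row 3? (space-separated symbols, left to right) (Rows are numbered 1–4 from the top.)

yellow red blue green

(r1,c4) = yellow
(r3,c2) = red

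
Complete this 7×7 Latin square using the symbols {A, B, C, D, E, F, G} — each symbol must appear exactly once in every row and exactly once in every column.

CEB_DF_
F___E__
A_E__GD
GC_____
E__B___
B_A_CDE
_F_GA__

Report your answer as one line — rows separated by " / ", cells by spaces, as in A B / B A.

(r1,c4): row 1 has {B,C,D,E,F}; column 4 has {B,G}, so it must be A.
(r1,c7): row 1 has {A,B,C,D,E,F}; column 7 has {D,E}, so it must be G.
(r3,c2): row 3 has {A,D,E,G}; column 2 has {C,E,F}, so it must be B.
(r3,c5): row 3 has {A,B,D,E,G}; column 5 has {A,C,D,E}, so it must be F.
(r4,c5): row 4 has {C,G}; column 5 has {A,C,D,E,F}, so it must be B.
(r5,c5): row 5 has {B,E}; column 5 has {A,B,C,D,E,F}, so it must be G.
(r6,c2): row 6 has {A,B,C,D,E}; column 2 has {B,C,E,F}, so it must be G.
(r6,c4): row 6 has {A,B,C,D,E,G}; column 4 has {A,B,G}, so it must be F.
(r7,c1): row 7 has {A,F,G}; column 1 has {A,B,C,E,F,G}, so it must be D.
(r7,c3): row 7 has {A,D,F,G}; column 3 has {A,B,E}, so it must be C.
(r7,c7): row 7 has {A,C,D,F,G}; column 7 has {D,E,G}, so it must be B.
(r3,c4): row 3 has {A,B,D,E,F,G}; column 4 has {A,B,F,G}, so it must be C.
(r7,c6): row 7 has {A,B,C,D,F,G}; column 6 has {D,F,G}, so it must be E.
(r2,c4): row 2 has {E,F}; column 4 has {A,B,C,F,G}, so it must be D.
(r4,c4): row 4 has {B,C,G}; column 4 has {A,B,C,D,F,G}, so it must be E.
(r4,c6): row 4 has {B,C,E,G}; column 6 has {D,E,F,G}, so it must be A.
(r4,c7): row 4 has {A,B,C,E,G}; column 7 has {B,D,E,G}, so it must be F.
(r5,c6): row 5 has {B,E,G}; column 6 has {A,D,E,F,G}, so it must be C.
(r5,c7): row 5 has {B,C,E,G}; column 7 has {B,D,E,F,G}, so it must be A.
(r2,c2): row 2 has {D,E,F}; column 2 has {B,C,E,F,G}, so it must be A.
(r2,c3): row 2 has {A,D,E,F}; column 3 has {A,B,C,E}, so it must be G.
(r2,c6): row 2 has {A,D,E,F,G}; column 6 has {A,C,D,E,F,G}, so it must be B.
(r2,c7): row 2 has {A,B,D,E,F,G}; column 7 has {A,B,D,E,F,G}, so it must be C.
(r4,c3): row 4 has {A,B,C,E,F,G}; column 3 has {A,B,C,E,G}, so it must be D.
(r5,c2): row 5 has {A,B,C,E,G}; column 2 has {A,B,C,E,F,G}, so it must be D.
(r5,c3): row 5 has {A,B,C,D,E,G}; column 3 has {A,B,C,D,E,G}, so it must be F.

C E B A D F G / F A G D E B C / A B E C F G D / G C D E B A F / E D F B G C A / B G A F C D E / D F C G A E B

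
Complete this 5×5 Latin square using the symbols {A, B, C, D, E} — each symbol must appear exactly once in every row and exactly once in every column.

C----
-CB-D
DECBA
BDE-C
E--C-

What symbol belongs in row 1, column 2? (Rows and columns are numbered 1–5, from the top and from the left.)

At row 2, column 1: row 2 has {B,C,D}; column 1 has {B,C,D,E}; that leaves A.
At row 2, column 4: row 2 has {A,B,C,D}; column 4 has {B,C}; that leaves E.
At row 4, column 4: row 4 has {B,C,D,E}; column 4 has {B,C,E}; that leaves A.
At row 5, column 5: row 5 has {C,E}; column 5 has {A,C,D}; that leaves B.
At row 1, column 4: row 1 has {C}; column 4 has {A,B,C,E}; that leaves D.
At row 1, column 5: row 1 has {C,D}; column 5 has {A,B,C,D}; that leaves E.
At row 5, column 2: row 5 has {B,C,E}; column 2 has {C,D,E}; that leaves A.
At row 5, column 3: row 5 has {A,B,C,E}; column 3 has {B,C,E}; that leaves D.
At row 1, column 2: row 1 has {C,D,E}; column 2 has {A,C,D,E}; that leaves B.

B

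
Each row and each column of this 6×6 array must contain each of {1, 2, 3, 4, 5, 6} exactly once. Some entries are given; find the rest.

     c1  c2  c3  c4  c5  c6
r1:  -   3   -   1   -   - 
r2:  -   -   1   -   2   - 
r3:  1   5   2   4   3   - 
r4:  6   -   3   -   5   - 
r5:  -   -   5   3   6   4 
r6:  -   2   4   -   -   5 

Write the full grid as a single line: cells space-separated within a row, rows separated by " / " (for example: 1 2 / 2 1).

5 3 6 1 4 2 / 4 6 1 5 2 3 / 1 5 2 4 3 6 / 6 4 3 2 5 1 / 2 1 5 3 6 4 / 3 2 4 6 1 5

row 1 has {1,3}; column 3 has {1,2,3,4,5} — only 6 is left for (r1,c3).
row 1 has {1,3,6}; column 5 has {2,3,5,6} — only 4 is left for (r1,c5).
row 1 has {1,3,4,6}; column 6 has {4,5} — only 2 is left for (r1,c6).
row 3 has {1,2,3,4,5}; column 6 has {2,4,5} — only 6 is left for (r3,c6).
row 4 has {3,5,6}; column 4 has {1,3,4} — only 2 is left for (r4,c4).
row 4 has {2,3,5,6}; column 6 has {2,4,5,6} — only 1 is left for (r4,c6).
row 5 has {3,4,5,6}; column 1 has {1,6} — only 2 is left for (r5,c1).
row 5 has {2,3,4,5,6}; column 2 has {2,3,5} — only 1 is left for (r5,c2).
row 6 has {2,4,5}; column 1 has {1,2,6} — only 3 is left for (r6,c1).
row 6 has {2,3,4,5}; column 4 has {1,2,3,4} — only 6 is left for (r6,c4).
row 6 has {2,3,4,5,6}; column 5 has {2,3,4,5,6} — only 1 is left for (r6,c5).
row 1 has {1,2,3,4,6}; column 1 has {1,2,3,6} — only 5 is left for (r1,c1).
row 2 has {1,2}; column 1 has {1,2,3,5,6} — only 4 is left for (r2,c1).
row 2 has {1,2,4}; column 2 has {1,2,3,5} — only 6 is left for (r2,c2).
row 2 has {1,2,4,6}; column 4 has {1,2,3,4,6} — only 5 is left for (r2,c4).
row 2 has {1,2,4,5,6}; column 6 has {1,2,4,5,6} — only 3 is left for (r2,c6).
row 4 has {1,2,3,5,6}; column 2 has {1,2,3,5,6} — only 4 is left for (r4,c2).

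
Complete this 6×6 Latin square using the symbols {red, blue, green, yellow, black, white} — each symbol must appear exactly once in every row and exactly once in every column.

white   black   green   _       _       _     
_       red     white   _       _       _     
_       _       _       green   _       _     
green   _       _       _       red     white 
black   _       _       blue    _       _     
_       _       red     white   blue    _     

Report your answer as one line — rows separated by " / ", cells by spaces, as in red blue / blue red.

white black green red yellow blue / blue red white yellow black green / red blue black green white yellow / green yellow blue black red white / black white yellow blue green red / yellow green red white blue black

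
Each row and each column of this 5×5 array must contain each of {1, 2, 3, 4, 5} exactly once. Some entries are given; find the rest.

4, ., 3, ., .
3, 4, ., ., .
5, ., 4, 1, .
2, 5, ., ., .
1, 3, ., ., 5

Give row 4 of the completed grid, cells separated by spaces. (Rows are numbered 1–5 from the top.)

2 5 1 3 4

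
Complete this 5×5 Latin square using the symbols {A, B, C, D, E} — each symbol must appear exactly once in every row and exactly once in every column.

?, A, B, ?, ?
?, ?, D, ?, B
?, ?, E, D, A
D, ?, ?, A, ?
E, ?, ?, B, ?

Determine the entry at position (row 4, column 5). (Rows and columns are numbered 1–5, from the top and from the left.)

(r1,c1) = C
(r1,c4) = E
(r1,c5) = D
(r2,c1) = A
(r2,c4) = C
(r3,c1) = B
(r3,c2) = C
(r4,c3) = C
(r4,c5) = E

E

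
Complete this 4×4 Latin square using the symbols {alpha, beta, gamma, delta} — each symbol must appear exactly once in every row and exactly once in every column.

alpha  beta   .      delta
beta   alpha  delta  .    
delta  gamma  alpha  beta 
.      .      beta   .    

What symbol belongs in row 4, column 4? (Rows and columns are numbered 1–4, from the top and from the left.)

(r1,c3) = gamma
(r2,c4) = gamma
(r4,c1) = gamma
(r4,c2) = delta
(r4,c4) = alpha

alpha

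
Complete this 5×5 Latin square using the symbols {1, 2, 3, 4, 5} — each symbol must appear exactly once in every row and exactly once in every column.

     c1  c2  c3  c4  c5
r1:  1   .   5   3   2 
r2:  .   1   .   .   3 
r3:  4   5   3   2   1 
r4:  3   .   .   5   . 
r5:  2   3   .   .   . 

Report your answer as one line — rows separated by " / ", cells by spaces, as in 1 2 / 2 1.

At row 1, column 2: row 1 has {1,2,3,5}; column 2 has {1,3,5}; that leaves 4.
At row 2, column 1: row 2 has {1,3}; column 1 has {1,2,3,4}; that leaves 5.
At row 2, column 4: row 2 has {1,3,5}; column 4 has {2,3,5}; that leaves 4.
At row 4, column 2: row 4 has {3,5}; column 2 has {1,3,4,5}; that leaves 2.
At row 4, column 5: row 4 has {2,3,5}; column 5 has {1,2,3}; that leaves 4.
At row 5, column 4: row 5 has {2,3}; column 4 has {2,3,4,5}; that leaves 1.
At row 5, column 5: row 5 has {1,2,3}; column 5 has {1,2,3,4}; that leaves 5.
At row 2, column 3: row 2 has {1,3,4,5}; column 3 has {3,5}; that leaves 2.
At row 4, column 3: row 4 has {2,3,4,5}; column 3 has {2,3,5}; that leaves 1.
At row 5, column 3: row 5 has {1,2,3,5}; column 3 has {1,2,3,5}; that leaves 4.

1 4 5 3 2 / 5 1 2 4 3 / 4 5 3 2 1 / 3 2 1 5 4 / 2 3 4 1 5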